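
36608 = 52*704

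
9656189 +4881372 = 14537561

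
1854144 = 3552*522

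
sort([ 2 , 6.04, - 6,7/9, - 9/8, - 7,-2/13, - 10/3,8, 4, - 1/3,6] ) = [ - 7, - 6, - 10/3 ,-9/8, - 1/3,-2/13, 7/9, 2,  4,6, 6.04,8]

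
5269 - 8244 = - 2975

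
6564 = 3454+3110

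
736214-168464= 567750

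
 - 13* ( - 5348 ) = 69524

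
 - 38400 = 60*( - 640) 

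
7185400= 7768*925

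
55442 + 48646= 104088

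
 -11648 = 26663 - 38311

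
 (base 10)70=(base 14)50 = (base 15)4A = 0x46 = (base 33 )24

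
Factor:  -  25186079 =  - 373^1*67523^1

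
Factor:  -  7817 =  -  7817^1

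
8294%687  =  50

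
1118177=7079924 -5961747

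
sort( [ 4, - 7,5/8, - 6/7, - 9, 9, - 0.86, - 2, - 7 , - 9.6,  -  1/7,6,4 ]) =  [ - 9.6, - 9, - 7,-7, - 2, - 0.86, - 6/7, - 1/7 , 5/8,4,4,6, 9]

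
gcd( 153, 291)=3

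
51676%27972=23704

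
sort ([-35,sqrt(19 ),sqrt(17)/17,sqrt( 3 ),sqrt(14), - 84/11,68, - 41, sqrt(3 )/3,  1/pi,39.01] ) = [-41, - 35, - 84/11,sqrt(17)/17,1/pi,sqrt( 3 ) /3,sqrt(3), sqrt( 14 ) , sqrt(19 ), 39.01,68]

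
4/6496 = 1/1624= 0.00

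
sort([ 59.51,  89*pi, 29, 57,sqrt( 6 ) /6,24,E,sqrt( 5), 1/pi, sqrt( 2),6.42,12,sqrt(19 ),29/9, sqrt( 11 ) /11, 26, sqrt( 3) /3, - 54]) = [ - 54, sqrt( 11)/11, 1/pi,sqrt( 6)/6, sqrt( 3)/3, sqrt(2), sqrt( 5 ), E,29/9, sqrt( 19 ), 6.42, 12, 24,26, 29,  57,59.51, 89*pi]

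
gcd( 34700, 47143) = 1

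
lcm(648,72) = 648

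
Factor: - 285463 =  - 285463^1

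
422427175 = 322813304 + 99613871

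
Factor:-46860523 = -46860523^1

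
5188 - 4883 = 305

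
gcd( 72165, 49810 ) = 85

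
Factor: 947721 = 3^1*315907^1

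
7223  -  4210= 3013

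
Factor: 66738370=2^1*5^1*1889^1*3533^1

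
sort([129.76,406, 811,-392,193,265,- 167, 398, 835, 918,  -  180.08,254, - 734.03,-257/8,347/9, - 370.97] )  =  [ - 734.03,  -  392,  -  370.97, - 180.08,-167, - 257/8 , 347/9,  129.76  ,  193 , 254, 265, 398, 406 , 811, 835,918]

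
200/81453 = 200/81453 = 0.00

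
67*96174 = 6443658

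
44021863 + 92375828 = 136397691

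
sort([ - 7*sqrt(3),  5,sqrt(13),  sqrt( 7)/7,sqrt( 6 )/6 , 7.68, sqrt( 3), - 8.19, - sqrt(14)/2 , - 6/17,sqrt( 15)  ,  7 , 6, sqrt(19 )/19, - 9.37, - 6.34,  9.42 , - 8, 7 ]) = [ - 7*sqrt(3) , - 9.37, - 8.19, - 8, - 6.34, - sqrt(14)/2, - 6/17 , sqrt(19)/19 , sqrt(7 )/7, sqrt(6 ) /6,sqrt(3),sqrt(13 ),sqrt(15 ), 5,6 , 7 , 7, 7.68,9.42] 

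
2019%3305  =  2019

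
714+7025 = 7739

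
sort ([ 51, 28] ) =[ 28  ,  51]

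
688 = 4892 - 4204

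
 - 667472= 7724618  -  8392090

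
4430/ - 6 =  - 739 + 2/3 = - 738.33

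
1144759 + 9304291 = 10449050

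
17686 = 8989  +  8697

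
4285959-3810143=475816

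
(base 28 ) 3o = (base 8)154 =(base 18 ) 60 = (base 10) 108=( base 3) 11000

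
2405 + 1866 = 4271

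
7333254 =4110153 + 3223101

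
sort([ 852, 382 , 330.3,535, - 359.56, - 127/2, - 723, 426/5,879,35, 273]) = [ - 723, - 359.56,-127/2,35, 426/5, 273,330.3, 382, 535, 852, 879]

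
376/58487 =376/58487 = 0.01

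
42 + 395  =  437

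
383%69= 38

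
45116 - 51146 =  - 6030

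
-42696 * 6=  - 256176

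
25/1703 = 25/1703 =0.01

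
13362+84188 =97550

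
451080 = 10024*45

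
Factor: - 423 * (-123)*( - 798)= - 41519142 = - 2^1 * 3^4 * 7^1*19^1* 41^1*47^1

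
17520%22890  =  17520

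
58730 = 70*839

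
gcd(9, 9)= 9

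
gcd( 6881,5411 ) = 7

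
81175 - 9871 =71304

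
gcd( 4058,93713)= 1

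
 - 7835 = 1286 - 9121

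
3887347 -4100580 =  - 213233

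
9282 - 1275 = 8007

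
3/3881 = 3/3881 = 0.00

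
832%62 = 26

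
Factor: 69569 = 73^1*953^1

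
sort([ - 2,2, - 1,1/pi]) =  [ - 2, - 1, 1/pi,  2 ] 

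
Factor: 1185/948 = 5/4 = 2^( - 2 ) * 5^1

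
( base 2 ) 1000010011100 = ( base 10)4252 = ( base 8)10234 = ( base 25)6K2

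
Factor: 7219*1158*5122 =2^2*3^1*13^1 * 193^1*197^1*7219^1 = 42817881444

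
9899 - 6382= 3517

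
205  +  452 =657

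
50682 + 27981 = 78663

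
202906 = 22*9223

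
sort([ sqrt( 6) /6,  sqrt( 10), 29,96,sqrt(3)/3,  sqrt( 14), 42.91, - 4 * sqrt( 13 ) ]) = [ - 4 * sqrt( 13 ), sqrt(6)/6 , sqrt( 3)/3,  sqrt( 10), sqrt(14 ), 29, 42.91,96] 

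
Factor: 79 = 79^1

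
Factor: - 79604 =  - 2^2* 7^1*2843^1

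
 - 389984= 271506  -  661490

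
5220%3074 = 2146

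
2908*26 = 75608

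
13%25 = 13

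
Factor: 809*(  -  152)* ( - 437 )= 2^3*19^2*23^1 * 809^1 = 53737016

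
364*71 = 25844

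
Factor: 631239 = 3^1*7^1*30059^1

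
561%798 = 561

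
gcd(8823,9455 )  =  1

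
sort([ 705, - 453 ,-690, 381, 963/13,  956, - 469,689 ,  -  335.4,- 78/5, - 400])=[ - 690,-469,  -  453,  -  400, - 335.4, - 78/5,963/13,381,689,705,956 ]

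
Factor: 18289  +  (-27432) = -41^1*223^1 = -9143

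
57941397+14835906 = 72777303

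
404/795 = 404/795 = 0.51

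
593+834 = 1427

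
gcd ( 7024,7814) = 2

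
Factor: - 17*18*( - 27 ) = 2^1  *3^5*17^1  =  8262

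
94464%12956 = 3772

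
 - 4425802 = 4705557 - 9131359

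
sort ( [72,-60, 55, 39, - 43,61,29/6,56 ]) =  [-60, - 43, 29/6,39,55, 56, 61,72 ] 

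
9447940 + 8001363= 17449303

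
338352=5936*57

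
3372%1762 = 1610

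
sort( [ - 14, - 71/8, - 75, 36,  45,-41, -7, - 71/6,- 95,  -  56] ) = [ - 95, -75, - 56, - 41,  -  14, - 71/6, - 71/8,-7,36, 45]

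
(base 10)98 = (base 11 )8a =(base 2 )1100010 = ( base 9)118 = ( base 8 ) 142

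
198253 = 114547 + 83706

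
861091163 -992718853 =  - 131627690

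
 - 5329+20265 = 14936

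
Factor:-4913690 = -2^1*5^1* 89^1*5521^1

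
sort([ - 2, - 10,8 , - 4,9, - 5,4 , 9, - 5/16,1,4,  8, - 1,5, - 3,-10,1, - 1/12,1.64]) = [ - 10, - 10, - 5,  -  4, - 3,  -  2, - 1, - 5/16, - 1/12 , 1,1, 1.64,4,4 , 5,8, 8 , 9,9 ]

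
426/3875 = 426/3875 = 0.11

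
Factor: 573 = 3^1*191^1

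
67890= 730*93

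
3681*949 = 3493269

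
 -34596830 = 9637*( - 3590)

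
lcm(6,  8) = 24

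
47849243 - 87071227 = - 39221984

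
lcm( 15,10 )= 30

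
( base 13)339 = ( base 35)FU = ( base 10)555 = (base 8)1053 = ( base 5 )4210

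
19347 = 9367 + 9980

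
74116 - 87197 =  -13081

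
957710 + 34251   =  991961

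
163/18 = 9 + 1/18 = 9.06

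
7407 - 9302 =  - 1895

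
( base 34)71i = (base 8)17720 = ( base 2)1111111010000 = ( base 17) 1B31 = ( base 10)8144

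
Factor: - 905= -5^1  *  181^1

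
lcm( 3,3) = 3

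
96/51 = 32/17 = 1.88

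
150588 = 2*75294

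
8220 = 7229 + 991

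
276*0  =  0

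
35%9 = 8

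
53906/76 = 709 + 11/38 = 709.29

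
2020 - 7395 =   -  5375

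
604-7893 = - 7289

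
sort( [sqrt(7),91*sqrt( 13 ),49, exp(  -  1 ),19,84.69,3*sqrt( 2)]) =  [exp ( - 1), sqrt( 7 ), 3*sqrt(2 ),19 , 49, 84.69,91*sqrt ( 13 ) ] 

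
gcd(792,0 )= 792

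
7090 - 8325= - 1235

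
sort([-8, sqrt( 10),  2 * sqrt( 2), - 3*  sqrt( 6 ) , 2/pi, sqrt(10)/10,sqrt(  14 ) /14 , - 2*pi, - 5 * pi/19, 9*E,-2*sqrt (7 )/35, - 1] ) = [ - 8, - 3*sqrt( 6 ),-2 * pi, -1 ,-5*pi/19 , - 2*sqrt(7 ) /35 , sqrt(14)/14,  sqrt (10) /10,  2/pi  ,  2*sqrt (2 ), sqrt (10 ),9 * E]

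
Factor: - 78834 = - 2^1*3^1*7^1*1877^1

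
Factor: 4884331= 61^1*80071^1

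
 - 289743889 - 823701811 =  - 1113445700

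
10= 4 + 6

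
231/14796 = 77/4932 =0.02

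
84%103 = 84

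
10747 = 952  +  9795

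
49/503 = 49/503 = 0.10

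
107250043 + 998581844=1105831887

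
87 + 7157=7244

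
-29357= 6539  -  35896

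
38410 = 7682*5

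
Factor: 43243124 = 2^2 * 53^1*203977^1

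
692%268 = 156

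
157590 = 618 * 255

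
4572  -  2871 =1701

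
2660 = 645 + 2015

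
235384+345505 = 580889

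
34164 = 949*36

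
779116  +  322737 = 1101853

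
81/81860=81/81860 = 0.00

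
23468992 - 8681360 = 14787632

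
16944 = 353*48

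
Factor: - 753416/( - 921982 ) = 2^2*41^1*2297^1*460991^( - 1) = 376708/460991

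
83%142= 83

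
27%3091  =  27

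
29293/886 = 29293/886 = 33.06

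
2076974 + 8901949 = 10978923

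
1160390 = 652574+507816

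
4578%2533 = 2045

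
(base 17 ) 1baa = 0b10000001010000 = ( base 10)8272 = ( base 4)2001100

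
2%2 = 0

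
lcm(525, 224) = 16800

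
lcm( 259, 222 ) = 1554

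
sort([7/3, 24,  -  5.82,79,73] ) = [ - 5.82, 7/3, 24, 73, 79] 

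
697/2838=697/2838 = 0.25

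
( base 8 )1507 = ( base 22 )1G3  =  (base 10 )839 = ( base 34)on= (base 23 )1db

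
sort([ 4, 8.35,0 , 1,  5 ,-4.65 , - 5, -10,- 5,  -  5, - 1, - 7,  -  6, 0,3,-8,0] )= [ - 10 ,- 8, - 7, - 6, -5, - 5, -5,-4.65, - 1,0, 0,0, 1,3,4,5, 8.35 ] 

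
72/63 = 1 + 1/7 = 1.14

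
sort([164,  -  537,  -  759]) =[ - 759, - 537, 164 ]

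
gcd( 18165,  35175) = 105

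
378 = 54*7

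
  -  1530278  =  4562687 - 6092965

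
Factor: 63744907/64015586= 2^( - 1 )*29^( - 1) * 433^( - 1)*2549^(  -  1 )*63744907^1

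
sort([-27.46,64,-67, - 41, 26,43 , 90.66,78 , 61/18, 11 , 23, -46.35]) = [ - 67,-46.35,-41, - 27.46, 61/18,11, 23,26,43, 64,78,90.66] 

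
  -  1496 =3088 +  - 4584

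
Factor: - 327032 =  - 2^3* 40879^1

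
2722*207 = 563454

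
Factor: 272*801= 2^4*3^2*17^1 * 89^1  =  217872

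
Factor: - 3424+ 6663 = 41^1  *  79^1 = 3239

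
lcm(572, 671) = 34892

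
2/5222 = 1/2611  =  0.00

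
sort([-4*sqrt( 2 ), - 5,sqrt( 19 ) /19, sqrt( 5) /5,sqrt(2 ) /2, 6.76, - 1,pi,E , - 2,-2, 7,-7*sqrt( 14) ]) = [ - 7 * sqrt ( 14), - 4  *sqrt( 2 ) , - 5, - 2, -2, - 1, sqrt(19 )/19,sqrt ( 5 )/5, sqrt( 2)/2 , E, pi,  6.76,  7 ]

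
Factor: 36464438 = 2^1*18232219^1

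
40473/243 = 1499/9  =  166.56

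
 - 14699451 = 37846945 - 52546396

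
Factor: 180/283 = 2^2*3^2*5^1 * 283^( - 1) 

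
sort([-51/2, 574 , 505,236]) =[-51/2, 236, 505, 574]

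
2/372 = 1/186 = 0.01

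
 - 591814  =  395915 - 987729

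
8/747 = 8/747 = 0.01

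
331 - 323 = 8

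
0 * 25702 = 0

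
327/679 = 327/679 = 0.48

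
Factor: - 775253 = - 541^1*1433^1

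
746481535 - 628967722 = 117513813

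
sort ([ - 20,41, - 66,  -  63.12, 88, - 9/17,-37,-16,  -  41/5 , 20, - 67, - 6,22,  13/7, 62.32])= [ - 67,-66, - 63.12, - 37, - 20, - 16,  -  41/5,-6, -9/17,13/7,20, 22, 41, 62.32,88]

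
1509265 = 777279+731986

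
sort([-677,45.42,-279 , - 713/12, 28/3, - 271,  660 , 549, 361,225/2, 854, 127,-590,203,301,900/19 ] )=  [ -677,-590,  -  279, - 271,-713/12,28/3,45.42, 900/19,225/2,127,203,301,361,549,660,854 ] 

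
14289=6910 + 7379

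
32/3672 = 4/459 = 0.01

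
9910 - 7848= 2062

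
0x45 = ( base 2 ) 1000101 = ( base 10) 69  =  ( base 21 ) 36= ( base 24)2l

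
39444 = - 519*( - 76)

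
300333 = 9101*33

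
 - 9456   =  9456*( -1)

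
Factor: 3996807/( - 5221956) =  - 1332269/1740652 = - 2^( - 2 ) * 43^1* 113^( - 1 )*3851^ (-1)*30983^1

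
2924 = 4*731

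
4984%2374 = 236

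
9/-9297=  - 1/1033 = -  0.00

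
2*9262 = 18524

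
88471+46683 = 135154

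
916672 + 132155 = 1048827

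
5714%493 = 291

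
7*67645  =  473515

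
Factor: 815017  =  7^2 *16633^1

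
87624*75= 6571800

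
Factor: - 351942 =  - 2^1 * 3^1*58657^1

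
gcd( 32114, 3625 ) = 1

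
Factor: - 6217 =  - 6217^1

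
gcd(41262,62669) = 1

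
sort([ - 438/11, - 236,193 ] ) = [ - 236,-438/11, 193 ] 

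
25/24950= 1/998 = 0.00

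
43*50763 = 2182809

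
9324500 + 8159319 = 17483819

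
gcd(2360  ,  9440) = 2360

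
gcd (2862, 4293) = 1431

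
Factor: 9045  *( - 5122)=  -46328490 = - 2^1*3^3*5^1 * 13^1* 67^1*197^1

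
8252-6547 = 1705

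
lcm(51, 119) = 357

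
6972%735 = 357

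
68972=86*802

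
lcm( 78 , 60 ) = 780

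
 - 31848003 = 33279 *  ( - 957 )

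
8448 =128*66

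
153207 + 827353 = 980560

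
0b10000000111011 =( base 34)74n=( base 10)8251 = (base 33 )7J1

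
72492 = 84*863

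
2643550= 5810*455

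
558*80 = 44640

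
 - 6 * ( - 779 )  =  4674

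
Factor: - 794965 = - 5^1 * 158993^1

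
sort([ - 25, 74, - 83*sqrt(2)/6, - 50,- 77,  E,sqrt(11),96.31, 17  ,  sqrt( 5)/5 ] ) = [ - 77, - 50, - 25,- 83*sqrt( 2) /6, sqrt ( 5 ) /5, E, sqrt( 11), 17,74,96.31] 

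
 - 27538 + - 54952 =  - 82490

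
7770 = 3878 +3892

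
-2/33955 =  -2/33955=-0.00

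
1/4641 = 1/4641 = 0.00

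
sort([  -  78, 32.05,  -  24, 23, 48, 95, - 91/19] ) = [ - 78, - 24, - 91/19, 23,32.05,48 , 95 ] 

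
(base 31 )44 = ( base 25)53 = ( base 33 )3T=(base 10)128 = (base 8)200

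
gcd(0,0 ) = 0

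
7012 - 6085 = 927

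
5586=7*798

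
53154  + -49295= 3859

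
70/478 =35/239  =  0.15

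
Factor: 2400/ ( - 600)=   -  4 = - 2^2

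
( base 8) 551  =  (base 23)FG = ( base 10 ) 361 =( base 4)11221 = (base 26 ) DN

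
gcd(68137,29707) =61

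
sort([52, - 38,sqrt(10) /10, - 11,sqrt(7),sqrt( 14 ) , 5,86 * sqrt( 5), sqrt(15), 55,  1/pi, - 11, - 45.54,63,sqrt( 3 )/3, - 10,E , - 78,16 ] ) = [ - 78, - 45.54, - 38, - 11,-11, - 10,sqrt(10)/10,  1/pi,sqrt ( 3 )/3, sqrt( 7 ), E, sqrt( 14),sqrt(15 ), 5,16, 52, 55 , 63,  86*sqrt( 5)]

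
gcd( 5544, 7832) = 88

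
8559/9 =951 = 951.00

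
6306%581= 496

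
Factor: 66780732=2^2*3^1 *5565061^1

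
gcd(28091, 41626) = 1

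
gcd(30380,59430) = 70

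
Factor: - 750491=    - 7^1*29^1*3697^1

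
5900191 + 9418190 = 15318381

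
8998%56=38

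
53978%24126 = 5726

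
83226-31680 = 51546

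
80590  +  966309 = 1046899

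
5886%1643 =957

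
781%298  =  185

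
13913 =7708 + 6205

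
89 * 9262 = 824318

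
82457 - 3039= 79418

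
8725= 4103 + 4622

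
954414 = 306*3119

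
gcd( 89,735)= 1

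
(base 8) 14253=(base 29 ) 7EM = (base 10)6315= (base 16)18AB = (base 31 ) 6hm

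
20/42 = 10/21 = 0.48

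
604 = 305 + 299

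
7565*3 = 22695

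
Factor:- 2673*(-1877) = 3^5 * 11^1 * 1877^1 = 5017221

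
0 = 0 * ( - 6294 )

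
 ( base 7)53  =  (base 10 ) 38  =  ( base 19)20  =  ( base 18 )22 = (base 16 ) 26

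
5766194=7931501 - 2165307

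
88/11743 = 88/11743 =0.01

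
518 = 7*74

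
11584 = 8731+2853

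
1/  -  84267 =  - 1+84266/84267 = - 0.00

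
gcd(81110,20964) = 2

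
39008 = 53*736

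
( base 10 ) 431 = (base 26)gf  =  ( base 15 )1DB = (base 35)cb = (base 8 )657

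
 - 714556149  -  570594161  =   - 1285150310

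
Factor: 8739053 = 8739053^1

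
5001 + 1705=6706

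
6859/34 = 201  +  25/34 = 201.74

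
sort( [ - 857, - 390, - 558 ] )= [-857, - 558, - 390]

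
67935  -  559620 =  - 491685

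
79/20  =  3 + 19/20 = 3.95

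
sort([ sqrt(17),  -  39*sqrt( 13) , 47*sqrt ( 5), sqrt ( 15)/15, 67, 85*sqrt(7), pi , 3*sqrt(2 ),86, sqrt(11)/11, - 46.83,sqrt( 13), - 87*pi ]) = [ - 87*pi, - 39*sqrt(13), - 46.83, sqrt(15) /15, sqrt(11)/11, pi , sqrt(13), sqrt( 17 ), 3* sqrt( 2), 67,86, 47*sqrt(5 ), 85*sqrt (7 )]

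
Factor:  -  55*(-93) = 5115= 3^1 * 5^1 * 11^1 *31^1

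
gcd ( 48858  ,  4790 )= 958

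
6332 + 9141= 15473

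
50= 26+24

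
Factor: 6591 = 3^1*13^3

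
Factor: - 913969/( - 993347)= 7^1*23^( - 1)*59^1*2213^1*43189^( - 1)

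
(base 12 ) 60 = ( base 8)110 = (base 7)132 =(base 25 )2m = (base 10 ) 72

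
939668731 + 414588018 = 1354256749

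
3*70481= 211443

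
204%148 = 56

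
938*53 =49714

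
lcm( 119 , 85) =595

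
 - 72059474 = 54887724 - 126947198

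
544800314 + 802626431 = 1347426745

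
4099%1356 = 31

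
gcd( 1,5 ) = 1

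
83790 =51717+32073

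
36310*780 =28321800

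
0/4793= 0 =0.00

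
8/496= 1/62 = 0.02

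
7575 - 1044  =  6531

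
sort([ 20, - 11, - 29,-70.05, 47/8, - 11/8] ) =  [-70.05,-29, - 11,-11/8, 47/8, 20] 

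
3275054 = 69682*47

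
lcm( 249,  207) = 17181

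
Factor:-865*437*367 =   -  138727835 = - 5^1 *19^1*23^1 * 173^1*367^1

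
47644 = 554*86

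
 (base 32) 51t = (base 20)CJ1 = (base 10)5181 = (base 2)1010000111101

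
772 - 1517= -745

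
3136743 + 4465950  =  7602693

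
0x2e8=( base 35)l9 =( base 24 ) 170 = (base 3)1000120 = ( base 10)744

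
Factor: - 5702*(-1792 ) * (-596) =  - 6089918464=-2^11*7^1*149^1*2851^1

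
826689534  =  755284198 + 71405336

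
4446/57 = 78 = 78.00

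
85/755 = 17/151 = 0.11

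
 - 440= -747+307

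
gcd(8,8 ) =8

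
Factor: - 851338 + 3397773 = 2546435 = 5^1*509287^1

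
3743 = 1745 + 1998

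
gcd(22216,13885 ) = 2777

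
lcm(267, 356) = 1068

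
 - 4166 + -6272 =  - 10438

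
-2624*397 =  - 1041728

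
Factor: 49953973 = 17^1*73^1*40253^1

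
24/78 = 4/13 = 0.31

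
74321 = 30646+43675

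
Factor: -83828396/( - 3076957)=2^2 * 13^( - 1 )*37^ ( - 1)*61^1 * 6397^( - 1)*343559^1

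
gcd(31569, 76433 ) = 1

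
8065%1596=85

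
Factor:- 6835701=-3^1*1123^1*2029^1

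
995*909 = 904455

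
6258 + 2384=8642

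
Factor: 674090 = 2^1*5^1*67409^1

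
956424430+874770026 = 1831194456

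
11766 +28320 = 40086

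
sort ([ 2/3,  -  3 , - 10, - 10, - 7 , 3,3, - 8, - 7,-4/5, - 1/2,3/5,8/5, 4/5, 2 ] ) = [-10, - 10, -8,- 7, - 7, - 3, - 4/5, - 1/2,3/5, 2/3, 4/5, 8/5,  2, 3, 3] 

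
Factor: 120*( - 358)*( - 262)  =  2^5*3^1 *5^1 * 131^1 *179^1 = 11255520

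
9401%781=29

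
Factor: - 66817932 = -2^2*3^1*5568161^1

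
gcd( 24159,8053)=8053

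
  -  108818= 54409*( - 2)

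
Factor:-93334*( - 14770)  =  1378543180 = 2^2*5^1*7^1*23^1 * 211^1*2029^1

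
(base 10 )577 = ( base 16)241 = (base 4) 21001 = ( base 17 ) 1GG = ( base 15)287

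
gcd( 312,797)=1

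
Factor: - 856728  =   - 2^3*3^2*73^1*163^1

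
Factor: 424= 2^3*53^1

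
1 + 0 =1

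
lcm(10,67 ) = 670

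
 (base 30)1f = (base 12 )39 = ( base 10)45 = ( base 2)101101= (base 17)2b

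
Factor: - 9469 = -17^1* 557^1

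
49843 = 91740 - 41897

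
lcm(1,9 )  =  9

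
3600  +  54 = 3654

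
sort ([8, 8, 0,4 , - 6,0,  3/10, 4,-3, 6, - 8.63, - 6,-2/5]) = [ - 8.63, -6,-6, - 3, - 2/5,0, 0, 3/10,4, 4, 6, 8,8] 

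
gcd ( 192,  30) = 6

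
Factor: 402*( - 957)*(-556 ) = 2^3*3^2*11^1*29^1*67^1 * 139^1 = 213900984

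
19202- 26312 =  - 7110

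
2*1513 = 3026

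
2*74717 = 149434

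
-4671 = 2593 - 7264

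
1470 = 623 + 847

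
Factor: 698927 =41^1*17047^1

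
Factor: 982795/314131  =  5^1*11^1 * 53^ (-1)*107^1*167^1*5927^( - 1 )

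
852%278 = 18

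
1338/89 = 15 + 3/89=   15.03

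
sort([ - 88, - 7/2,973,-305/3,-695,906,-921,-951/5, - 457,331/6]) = [-921, - 695, - 457,-951/5, - 305/3, - 88, - 7/2 , 331/6,906, 973] 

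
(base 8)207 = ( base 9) 160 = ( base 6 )343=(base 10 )135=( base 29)4j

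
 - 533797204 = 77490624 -611287828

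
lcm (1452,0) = 0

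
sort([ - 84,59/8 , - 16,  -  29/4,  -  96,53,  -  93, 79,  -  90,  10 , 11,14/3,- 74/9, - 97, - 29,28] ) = [-97 ,  -  96, - 93,-90, - 84, - 29,-16, - 74/9,-29/4,14/3,59/8,10, 11,28,53,79] 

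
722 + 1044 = 1766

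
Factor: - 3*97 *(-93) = 27063 = 3^2 * 31^1 * 97^1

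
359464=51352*7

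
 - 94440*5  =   - 472200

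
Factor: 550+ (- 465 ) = 85 =5^1 * 17^1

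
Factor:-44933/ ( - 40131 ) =131/117 =3^( - 2 )*13^ ( - 1)*131^1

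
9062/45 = 201 + 17/45 = 201.38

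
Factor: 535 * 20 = 10700 = 2^2*5^2*107^1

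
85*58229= 4949465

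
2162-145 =2017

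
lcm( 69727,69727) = 69727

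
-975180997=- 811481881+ - 163699116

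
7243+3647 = 10890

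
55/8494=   55/8494 =0.01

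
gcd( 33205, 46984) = 1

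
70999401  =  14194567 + 56804834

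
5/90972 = 5/90972 =0.00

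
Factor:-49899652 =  - 2^2*11^1*71^1*15973^1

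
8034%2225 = 1359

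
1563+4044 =5607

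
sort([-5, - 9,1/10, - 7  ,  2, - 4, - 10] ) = [ - 10,  -  9, - 7, - 5, - 4, 1/10,2 ] 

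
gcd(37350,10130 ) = 10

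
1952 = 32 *61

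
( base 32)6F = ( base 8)317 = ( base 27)7I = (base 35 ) 5w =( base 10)207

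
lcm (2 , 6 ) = 6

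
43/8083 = 43/8083 =0.01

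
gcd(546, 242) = 2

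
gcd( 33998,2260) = 2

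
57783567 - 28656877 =29126690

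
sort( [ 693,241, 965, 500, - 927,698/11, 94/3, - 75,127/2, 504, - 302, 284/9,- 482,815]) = [ - 927, - 482, - 302,-75,94/3 , 284/9, 698/11, 127/2,241, 500, 504, 693, 815, 965]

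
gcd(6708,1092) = 156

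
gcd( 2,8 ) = 2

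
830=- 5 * ( - 166) 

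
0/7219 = 0 = 0.00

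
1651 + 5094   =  6745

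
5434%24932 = 5434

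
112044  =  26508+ 85536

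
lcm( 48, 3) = 48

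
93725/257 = 364 + 177/257 = 364.69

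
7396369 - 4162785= 3233584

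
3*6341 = 19023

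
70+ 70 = 140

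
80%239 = 80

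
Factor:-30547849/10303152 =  - 2^( - 4) * 3^(  -  1)*47^( - 1 )*137^1 * 4567^ ( - 1)*222977^1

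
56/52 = 14/13 = 1.08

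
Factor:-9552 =-2^4*3^1*199^1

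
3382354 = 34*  99481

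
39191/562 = 69+413/562 = 69.73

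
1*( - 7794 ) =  - 7794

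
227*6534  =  1483218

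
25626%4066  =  1230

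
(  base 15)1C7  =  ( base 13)259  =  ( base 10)412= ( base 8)634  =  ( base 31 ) d9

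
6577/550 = 11 + 527/550=11.96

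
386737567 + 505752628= 892490195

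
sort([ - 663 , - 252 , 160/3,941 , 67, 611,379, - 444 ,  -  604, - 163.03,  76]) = [ - 663 ,-604, - 444,  -  252,-163.03, 160/3 , 67,76, 379,611,941] 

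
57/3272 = 57/3272= 0.02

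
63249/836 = 75 + 549/836 =75.66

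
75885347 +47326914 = 123212261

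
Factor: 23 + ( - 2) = 21 = 3^1*7^1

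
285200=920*310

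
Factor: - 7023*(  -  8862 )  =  62237826 = 2^1*3^2*7^1*211^1*2341^1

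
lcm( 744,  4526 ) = 54312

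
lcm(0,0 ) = 0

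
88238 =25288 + 62950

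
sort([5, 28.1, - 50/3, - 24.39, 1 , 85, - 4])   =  [ -24.39,-50/3 , - 4, 1, 5,28.1,85 ]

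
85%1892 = 85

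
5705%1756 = 437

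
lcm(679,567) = 54999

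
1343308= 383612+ 959696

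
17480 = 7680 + 9800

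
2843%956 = 931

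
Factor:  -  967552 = - 2^7*7559^1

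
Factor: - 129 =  - 3^1*43^1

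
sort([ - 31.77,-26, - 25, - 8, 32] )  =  [ - 31.77, - 26 , - 25  , - 8, 32]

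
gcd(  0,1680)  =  1680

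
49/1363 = 49/1363 = 0.04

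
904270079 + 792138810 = 1696408889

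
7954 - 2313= 5641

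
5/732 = 5/732 = 0.01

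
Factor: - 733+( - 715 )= - 2^3*181^1 = - 1448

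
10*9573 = 95730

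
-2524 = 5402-7926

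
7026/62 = 3513/31 = 113.32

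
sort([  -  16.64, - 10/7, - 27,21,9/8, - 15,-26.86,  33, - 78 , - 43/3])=[  -  78, - 27,  -  26.86 ,-16.64, -15,- 43/3, - 10/7,9/8, 21, 33]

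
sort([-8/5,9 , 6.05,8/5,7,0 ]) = [  -  8/5,0,8/5, 6.05,7,9]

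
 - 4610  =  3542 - 8152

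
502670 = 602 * 835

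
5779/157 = 5779/157 = 36.81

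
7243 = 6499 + 744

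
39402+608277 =647679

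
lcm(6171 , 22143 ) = 376431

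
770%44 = 22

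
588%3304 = 588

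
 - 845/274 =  - 4 + 251/274 = - 3.08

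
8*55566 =444528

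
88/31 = 88/31 = 2.84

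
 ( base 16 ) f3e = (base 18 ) c0e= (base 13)1A12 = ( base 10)3902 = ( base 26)5K2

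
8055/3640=1611/728 = 2.21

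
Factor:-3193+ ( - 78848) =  - 3^1*23^1*29^1*41^1 = -82041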